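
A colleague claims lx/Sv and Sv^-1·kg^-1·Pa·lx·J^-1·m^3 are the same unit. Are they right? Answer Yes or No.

No

Left side:
  Sv = J/kg (equivalent dose = energy per mass),
      = m²·s⁻².
  So Sv⁻¹ = m⁻²·s².
  lx = lm/m² (illuminance = luminous flux per area),
      = m⁻²·cd.
  Combining: Sv⁻¹·lx = (m⁻²·s²) · (m⁻²·cd) = m⁻⁴·s²·cd.
Right side:
  Sv = J/kg (equivalent dose = energy per mass),
      = m²·s⁻².
  So Sv⁻¹ = m⁻²·s².
  Pa = N/m² (pressure = force per area),
      = kg·m⁻¹·s⁻².
  lx = lm/m² (illuminance = luminous flux per area),
      = m⁻²·cd.
  J = N·m (work = force × distance),
      = kg·m²·s⁻².
  So J⁻¹ = kg⁻¹·m⁻²·s².
  Combining: Sv⁻¹·kg⁻¹·Pa·lx·J⁻¹·m³ = (m⁻²·s²) · kg⁻¹ · (kg·m⁻¹·s⁻²) · (m⁻²·cd) · (kg⁻¹·m⁻²·s²) · m³ = kg⁻¹·m⁻⁴·s²·cd.
Left is m⁻⁴·s²·cd; right is kg⁻¹·m⁻⁴·s²·cd — different.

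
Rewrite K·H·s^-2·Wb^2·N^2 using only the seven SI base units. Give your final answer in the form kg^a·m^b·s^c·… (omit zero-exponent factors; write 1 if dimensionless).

H = Wb/A (inductance = flux per current),
    = kg·m²·s⁻²·A⁻².
Wb = V·s (flux: a volt is a weber per second),
    = kg·m²·s⁻²·A⁻¹.
So Wb² = kg²·m⁴·s⁻⁴·A⁻².
N = kg·m/s² = kg·m·s⁻² (force = mass × acceleration).
So N² = kg²·m²·s⁻⁴.
Combining: K·H·s⁻²·Wb²·N² = K · (kg·m²·s⁻²·A⁻²) · s⁻² · (kg²·m⁴·s⁻⁴·A⁻²) · (kg²·m²·s⁻⁴) = kg⁵·m⁸·s⁻¹²·A⁻⁴·K.

kg⁵·m⁸·s⁻¹²·A⁻⁴·K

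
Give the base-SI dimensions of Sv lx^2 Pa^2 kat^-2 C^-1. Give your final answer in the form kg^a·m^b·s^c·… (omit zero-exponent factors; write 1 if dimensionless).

Sv = J/kg (equivalent dose = energy per mass),
    = m²·s⁻².
lx = lm/m² (illuminance = luminous flux per area),
    = m⁻²·cd.
So lx² = m⁻⁴·cd².
Pa = N/m² (pressure = force per area),
    = kg·m⁻¹·s⁻².
So Pa² = kg²·m⁻²·s⁻⁴.
kat = mol/s = s⁻¹·mol (catalytic activity).
So kat⁻² = s²·mol⁻².
C = A·s = s·A (charge = current × time).
So C⁻¹ = s⁻¹·A⁻¹.
Combining: Sv·lx²·Pa²·kat⁻²·C⁻¹ = (m²·s⁻²) · (m⁻⁴·cd²) · (kg²·m⁻²·s⁻⁴) · (s²·mol⁻²) · (s⁻¹·A⁻¹) = kg²·m⁻⁴·s⁻⁵·A⁻¹·mol⁻²·cd².

kg²·m⁻⁴·s⁻⁵·A⁻¹·mol⁻²·cd²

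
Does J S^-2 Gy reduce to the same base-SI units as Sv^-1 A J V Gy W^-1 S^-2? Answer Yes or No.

No

Left side:
  J = kg·m²·s⁻².
  S = kg⁻¹·m⁻²·s³·A².
  So S⁻² = kg²·m⁴·s⁻⁶·A⁻⁴.
  Gy = m²·s⁻².
  Combining: J·S⁻²·Gy = (kg·m²·s⁻²) · (kg²·m⁴·s⁻⁶·A⁻⁴) · (m²·s⁻²) = kg³·m⁸·s⁻¹⁰·A⁻⁴.
Right side:
  Sv = J/kg (equivalent dose = energy per mass),
      = m²·s⁻².
  So Sv⁻¹ = m⁻²·s².
  J = N·m (work = force × distance),
      = kg·m²·s⁻².
  V = W/A (potential = power per current),
      = kg·m²·s⁻³·A⁻¹.
  Gy = J/kg (absorbed dose = energy per mass),
      = m²·s⁻².
  W = J/s (power = energy per time),
      = kg·m²·s⁻³.
  So W⁻¹ = kg⁻¹·m⁻²·s³.
  S = 1/Ω (conductance is reciprocal resistance),
      = kg⁻¹·m⁻²·s³·A².
  So S⁻² = kg²·m⁴·s⁻⁶·A⁻⁴.
  Combining: Sv⁻¹·A·J·V·Gy·W⁻¹·S⁻² = (m⁻²·s²) · A · (kg·m²·s⁻²) · (kg·m²·s⁻³·A⁻¹) · (m²·s⁻²) · (kg⁻¹·m⁻²·s³) · (kg²·m⁴·s⁻⁶·A⁻⁴) = kg³·m⁶·s⁻⁸·A⁻⁴.
Left is kg³·m⁸·s⁻¹⁰·A⁻⁴; right is kg³·m⁶·s⁻⁸·A⁻⁴ — different.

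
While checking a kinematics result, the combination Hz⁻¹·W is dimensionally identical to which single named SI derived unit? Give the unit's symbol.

J

Hz = s⁻¹.
So Hz⁻¹ = s.
W = kg·m²·s⁻³.
Combining: Hz⁻¹·W = s · (kg·m²·s⁻³) = kg·m²·s⁻².
kg·m²·s⁻² is the base-SI form of the joule.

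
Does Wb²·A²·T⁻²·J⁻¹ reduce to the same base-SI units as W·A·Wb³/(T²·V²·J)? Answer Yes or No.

No

Left side:
  Wb = V·s (flux: a volt is a weber per second),
      = kg·m²·s⁻²·A⁻¹.
  So Wb² = kg²·m⁴·s⁻⁴·A⁻².
  T = Wb/m² (flux density = flux per area),
      = kg·s⁻²·A⁻¹.
  So T⁻² = kg⁻²·s⁴·A².
  J = N·m (work = force × distance),
      = kg·m²·s⁻².
  So J⁻¹ = kg⁻¹·m⁻²·s².
  Combining: Wb²·A²·T⁻²·J⁻¹ = (kg²·m⁴·s⁻⁴·A⁻²) · A² · (kg⁻²·s⁴·A²) · (kg⁻¹·m⁻²·s²) = kg⁻¹·m²·s²·A².
Right side:
  T = Wb/m² (flux density = flux per area),
      = kg·s⁻²·A⁻¹.
  So T⁻² = kg⁻²·s⁴·A².
  W = J/s (power = energy per time),
      = kg·m²·s⁻³.
  V = W/A (potential = power per current),
      = kg·m²·s⁻³·A⁻¹.
  So V⁻² = kg⁻²·m⁻⁴·s⁶·A².
  Wb = V·s (flux: a volt is a weber per second),
      = kg·m²·s⁻²·A⁻¹.
  So Wb³ = kg³·m⁶·s⁻⁶·A⁻³.
  J = N·m (work = force × distance),
      = kg·m²·s⁻².
  So J⁻¹ = kg⁻¹·m⁻²·s².
  Combining: T⁻²·W·V⁻²·A·Wb³·J⁻¹ = (kg⁻²·s⁴·A²) · (kg·m²·s⁻³) · (kg⁻²·m⁻⁴·s⁶·A²) · A · (kg³·m⁶·s⁻⁶·A⁻³) · (kg⁻¹·m⁻²·s²) = kg⁻¹·m²·s³·A².
Left is kg⁻¹·m²·s²·A²; right is kg⁻¹·m²·s³·A² — different.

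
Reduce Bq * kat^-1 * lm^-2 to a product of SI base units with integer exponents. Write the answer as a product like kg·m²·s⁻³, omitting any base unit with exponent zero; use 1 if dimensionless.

Bq = s⁻¹.
kat = s⁻¹·mol.
So kat⁻¹ = s·mol⁻¹.
lm = cd.
So lm⁻² = cd⁻².
Combining: Bq·kat⁻¹·lm⁻² = s⁻¹ · (s·mol⁻¹) · cd⁻² = mol⁻¹·cd⁻².

mol⁻¹·cd⁻²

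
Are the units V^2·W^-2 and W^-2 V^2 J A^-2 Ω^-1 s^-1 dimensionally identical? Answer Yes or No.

Left side:
  V = kg·m²·s⁻³·A⁻¹.
  So V² = kg²·m⁴·s⁻⁶·A⁻².
  W = kg·m²·s⁻³.
  So W⁻² = kg⁻²·m⁻⁴·s⁶.
  Combining: V²·W⁻² = (kg²·m⁴·s⁻⁶·A⁻²) · (kg⁻²·m⁻⁴·s⁶) = A⁻².
Right side:
  W = kg·m²·s⁻³.
  So W⁻² = kg⁻²·m⁻⁴·s⁶.
  V = kg·m²·s⁻³·A⁻¹.
  So V² = kg²·m⁴·s⁻⁶·A⁻².
  J = kg·m²·s⁻².
  Ω = kg·m²·s⁻³·A⁻².
  So Ω⁻¹ = kg⁻¹·m⁻²·s³·A².
  Combining: W⁻²·V²·J·A⁻²·Ω⁻¹·s⁻¹ = (kg⁻²·m⁻⁴·s⁶) · (kg²·m⁴·s⁻⁶·A⁻²) · (kg·m²·s⁻²) · A⁻² · (kg⁻¹·m⁻²·s³·A²) · s⁻¹ = A⁻².
Both reduce to A⁻².

Yes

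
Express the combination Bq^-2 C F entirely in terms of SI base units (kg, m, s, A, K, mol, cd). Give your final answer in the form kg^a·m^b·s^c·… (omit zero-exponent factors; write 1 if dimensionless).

Bq = s⁻¹.
So Bq⁻² = s².
C = s·A.
F = kg⁻¹·m⁻²·s⁴·A².
Combining: Bq⁻²·C·F = s² · (s·A) · (kg⁻¹·m⁻²·s⁴·A²) = kg⁻¹·m⁻²·s⁷·A³.

kg⁻¹·m⁻²·s⁷·A³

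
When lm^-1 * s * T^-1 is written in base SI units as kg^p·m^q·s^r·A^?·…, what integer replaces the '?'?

lm = cd·sr = cd (luminous flux; sr is dimensionless).
So lm⁻¹ = cd⁻¹.
T = Wb/m² (flux density = flux per area),
    = kg·s⁻²·A⁻¹.
So T⁻¹ = kg⁻¹·s²·A.
Combining: lm⁻¹·s·T⁻¹ = cd⁻¹ · s · (kg⁻¹·s²·A) = kg⁻¹·s³·A·cd⁻¹.
The exponent of A is 1.

1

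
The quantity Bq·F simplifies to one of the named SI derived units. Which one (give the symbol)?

S

Bq = 1/s = s⁻¹ (activity is decays per second).
F = C/V (capacitance = charge per voltage),
    = A·s/(kg·m²·s⁻³·A⁻¹) (substituting C and V),
    = kg⁻¹·m⁻²·s⁴·A².
Combining: Bq·F = s⁻¹ · (kg⁻¹·m⁻²·s⁴·A²) = kg⁻¹·m⁻²·s³·A².
kg⁻¹·m⁻²·s³·A² is the base-SI form of the siemens.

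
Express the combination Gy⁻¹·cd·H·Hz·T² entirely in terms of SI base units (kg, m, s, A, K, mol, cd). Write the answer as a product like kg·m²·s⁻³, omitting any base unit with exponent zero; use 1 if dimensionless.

kg³·s⁻⁵·A⁻⁴·cd

Gy = J/kg (absorbed dose = energy per mass),
    = m²·s⁻².
So Gy⁻¹ = m⁻²·s².
H = Wb/A (inductance = flux per current),
    = kg·m²·s⁻²·A⁻².
Hz = 1/s = s⁻¹ (frequency is cycles per second).
T = Wb/m² (flux density = flux per area),
    = kg·s⁻²·A⁻¹.
So T² = kg²·s⁻⁴·A⁻².
Combining: Gy⁻¹·cd·H·Hz·T² = (m⁻²·s²) · cd · (kg·m²·s⁻²·A⁻²) · s⁻¹ · (kg²·s⁻⁴·A⁻²) = kg³·s⁻⁵·A⁻⁴·cd.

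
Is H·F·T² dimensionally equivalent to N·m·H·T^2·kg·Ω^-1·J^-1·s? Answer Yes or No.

No

Left side:
  H = Wb/A (inductance = flux per current),
      = kg·m²·s⁻²·A⁻².
  F = C/V (capacitance = charge per voltage),
      = A·s/(kg·m²·s⁻³·A⁻¹) (substituting C and V),
      = kg⁻¹·m⁻²·s⁴·A².
  T = Wb/m² (flux density = flux per area),
      = kg·s⁻²·A⁻¹.
  So T² = kg²·s⁻⁴·A⁻².
  Combining: H·F·T² = (kg·m²·s⁻²·A⁻²) · (kg⁻¹·m⁻²·s⁴·A²) · (kg²·s⁻⁴·A⁻²) = kg²·s⁻²·A⁻².
Right side:
  N = kg·m·s⁻².
  H = kg·m²·s⁻²·A⁻².
  T = kg·s⁻²·A⁻¹.
  So T² = kg²·s⁻⁴·A⁻².
  Ω = kg·m²·s⁻³·A⁻².
  So Ω⁻¹ = kg⁻¹·m⁻²·s³·A².
  J = kg·m²·s⁻².
  So J⁻¹ = kg⁻¹·m⁻²·s².
  Combining: N·m·H·T²·kg·Ω⁻¹·J⁻¹·s = (kg·m·s⁻²) · m · (kg·m²·s⁻²·A⁻²) · (kg²·s⁻⁴·A⁻²) · kg · (kg⁻¹·m⁻²·s³·A²) · (kg⁻¹·m⁻²·s²) · s = kg³·s⁻²·A⁻².
Left is kg²·s⁻²·A⁻²; right is kg³·s⁻²·A⁻² — different.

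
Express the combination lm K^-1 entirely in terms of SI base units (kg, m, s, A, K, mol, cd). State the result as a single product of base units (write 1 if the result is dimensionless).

K⁻¹·cd

lm = cd·sr = cd (luminous flux; sr is dimensionless).
Combining: lm·K⁻¹ = cd · K⁻¹ = K⁻¹·cd.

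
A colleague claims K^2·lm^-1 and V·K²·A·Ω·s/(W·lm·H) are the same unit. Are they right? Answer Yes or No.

Left side:
  lm = cd.
  So lm⁻¹ = cd⁻¹.
  Combining: K²·lm⁻¹ = K² · cd⁻¹ = K²·cd⁻¹.
Right side:
  V = kg·m²·s⁻³·A⁻¹.
  W = kg·m²·s⁻³.
  So W⁻¹ = kg⁻¹·m⁻²·s³.
  Ω = kg·m²·s⁻³·A⁻².
  lm = cd.
  So lm⁻¹ = cd⁻¹.
  H = kg·m²·s⁻²·A⁻².
  So H⁻¹ = kg⁻¹·m⁻²·s²·A².
  Combining: V·W⁻¹·K²·A·Ω·lm⁻¹·H⁻¹·s = (kg·m²·s⁻³·A⁻¹) · (kg⁻¹·m⁻²·s³) · K² · A · (kg·m²·s⁻³·A⁻²) · cd⁻¹ · (kg⁻¹·m⁻²·s²·A²) · s = K²·cd⁻¹.
Both reduce to K²·cd⁻¹.

Yes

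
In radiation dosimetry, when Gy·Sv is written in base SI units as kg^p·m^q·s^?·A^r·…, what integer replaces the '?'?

Gy = J/kg (absorbed dose = energy per mass),
    = m²·s⁻².
Sv = J/kg (equivalent dose = energy per mass),
    = m²·s⁻².
Combining: Gy·Sv = (m²·s⁻²) · (m²·s⁻²) = m⁴·s⁻⁴.
The exponent of s is -4.

-4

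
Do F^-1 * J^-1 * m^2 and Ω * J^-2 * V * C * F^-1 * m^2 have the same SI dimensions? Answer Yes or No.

No

Left side:
  F = C/V (capacitance = charge per voltage),
      = A·s/(kg·m²·s⁻³·A⁻¹) (substituting C and V),
      = kg⁻¹·m⁻²·s⁴·A².
  So F⁻¹ = kg·m²·s⁻⁴·A⁻².
  J = N·m (work = force × distance),
      = kg·m²·s⁻².
  So J⁻¹ = kg⁻¹·m⁻²·s².
  Combining: F⁻¹·J⁻¹·m² = (kg·m²·s⁻⁴·A⁻²) · (kg⁻¹·m⁻²·s²) · m² = m²·s⁻²·A⁻².
Right side:
  Ω = V/A (resistance = voltage per current),
      = kg·m²·s⁻³·A⁻².
  J = N·m (work = force × distance),
      = kg·m²·s⁻².
  So J⁻² = kg⁻²·m⁻⁴·s⁴.
  V = W/A (potential = power per current),
      = kg·m²·s⁻³·A⁻¹.
  C = A·s = s·A (charge = current × time).
  F = C/V (capacitance = charge per voltage),
      = A·s/(kg·m²·s⁻³·A⁻¹) (substituting C and V),
      = kg⁻¹·m⁻²·s⁴·A².
  So F⁻¹ = kg·m²·s⁻⁴·A⁻².
  Combining: Ω·J⁻²·V·C·F⁻¹·m² = (kg·m²·s⁻³·A⁻²) · (kg⁻²·m⁻⁴·s⁴) · (kg·m²·s⁻³·A⁻¹) · (s·A) · (kg·m²·s⁻⁴·A⁻²) · m² = kg·m⁴·s⁻⁵·A⁻⁴.
Left is m²·s⁻²·A⁻²; right is kg·m⁴·s⁻⁵·A⁻⁴ — different.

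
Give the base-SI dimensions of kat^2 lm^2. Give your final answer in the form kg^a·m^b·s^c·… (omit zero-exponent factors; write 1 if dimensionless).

kat = s⁻¹·mol.
So kat² = s⁻²·mol².
lm = cd.
So lm² = cd².
Combining: kat²·lm² = (s⁻²·mol²) · cd² = s⁻²·mol²·cd².

s⁻²·mol²·cd²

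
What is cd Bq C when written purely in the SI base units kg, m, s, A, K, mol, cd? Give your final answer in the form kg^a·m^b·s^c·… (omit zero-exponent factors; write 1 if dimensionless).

A·cd

Bq = 1/s = s⁻¹ (activity is decays per second).
C = A·s = s·A (charge = current × time).
Combining: cd·Bq·C = cd · s⁻¹ · (s·A) = A·cd.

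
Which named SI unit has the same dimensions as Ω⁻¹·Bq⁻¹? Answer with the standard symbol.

F

Ω = V/A (resistance = voltage per current),
    = kg·m²·s⁻³·A⁻².
So Ω⁻¹ = kg⁻¹·m⁻²·s³·A².
Bq = 1/s = s⁻¹ (activity is decays per second).
So Bq⁻¹ = s.
Combining: Ω⁻¹·Bq⁻¹ = (kg⁻¹·m⁻²·s³·A²) · s = kg⁻¹·m⁻²·s⁴·A².
kg⁻¹·m⁻²·s⁴·A² is the base-SI form of the farad.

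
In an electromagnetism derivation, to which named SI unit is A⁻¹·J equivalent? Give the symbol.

J = N·m (work = force × distance),
    = kg·m²·s⁻².
Combining: A⁻¹·J = A⁻¹ · (kg·m²·s⁻²) = kg·m²·s⁻²·A⁻¹.
kg·m²·s⁻²·A⁻¹ is the base-SI form of the weber.

Wb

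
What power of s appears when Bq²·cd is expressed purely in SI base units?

-2

Bq = s⁻¹.
So Bq² = s⁻².
Combining: Bq²·cd = s⁻² · cd = s⁻²·cd.
The exponent of s is -2.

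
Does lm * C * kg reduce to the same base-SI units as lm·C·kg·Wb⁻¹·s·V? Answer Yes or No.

Left side:
  lm = cd.
  C = s·A.
  Combining: lm·C·kg = cd · (s·A) · kg = kg·s·A·cd.
Right side:
  lm = cd·sr = cd (luminous flux; sr is dimensionless).
  C = A·s = s·A (charge = current × time).
  Wb = V·s (flux: a volt is a weber per second),
      = kg·m²·s⁻²·A⁻¹.
  So Wb⁻¹ = kg⁻¹·m⁻²·s²·A.
  V = W/A (potential = power per current),
      = kg·m²·s⁻³·A⁻¹.
  Combining: lm·C·kg·Wb⁻¹·s·V = cd · (s·A) · kg · (kg⁻¹·m⁻²·s²·A) · s · (kg·m²·s⁻³·A⁻¹) = kg·s·A·cd.
Both reduce to kg·s·A·cd.

Yes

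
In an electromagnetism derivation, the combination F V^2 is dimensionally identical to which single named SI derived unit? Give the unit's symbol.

F = kg⁻¹·m⁻²·s⁴·A².
V = kg·m²·s⁻³·A⁻¹.
So V² = kg²·m⁴·s⁻⁶·A⁻².
Combining: F·V² = (kg⁻¹·m⁻²·s⁴·A²) · (kg²·m⁴·s⁻⁶·A⁻²) = kg·m²·s⁻².
kg·m²·s⁻² is the base-SI form of the joule.

J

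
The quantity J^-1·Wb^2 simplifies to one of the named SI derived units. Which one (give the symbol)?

J = kg·m²·s⁻².
So J⁻¹ = kg⁻¹·m⁻²·s².
Wb = kg·m²·s⁻²·A⁻¹.
So Wb² = kg²·m⁴·s⁻⁴·A⁻².
Combining: J⁻¹·Wb² = (kg⁻¹·m⁻²·s²) · (kg²·m⁴·s⁻⁴·A⁻²) = kg·m²·s⁻²·A⁻².
kg·m²·s⁻²·A⁻² is the base-SI form of the henry.

H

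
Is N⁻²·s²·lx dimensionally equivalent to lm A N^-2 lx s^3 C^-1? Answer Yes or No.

No

Left side:
  N = kg·m·s⁻².
  So N⁻² = kg⁻²·m⁻²·s⁴.
  lx = m⁻²·cd.
  Combining: N⁻²·s²·lx = (kg⁻²·m⁻²·s⁴) · s² · (m⁻²·cd) = kg⁻²·m⁻⁴·s⁶·cd.
Right side:
  lm = cd·sr = cd (luminous flux; sr is dimensionless).
  N = kg·m/s² = kg·m·s⁻² (force = mass × acceleration).
  So N⁻² = kg⁻²·m⁻²·s⁴.
  lx = lm/m² (illuminance = luminous flux per area),
      = m⁻²·cd.
  C = A·s = s·A (charge = current × time).
  So C⁻¹ = s⁻¹·A⁻¹.
  Combining: lm·A·N⁻²·lx·s³·C⁻¹ = cd · A · (kg⁻²·m⁻²·s⁴) · (m⁻²·cd) · s³ · (s⁻¹·A⁻¹) = kg⁻²·m⁻⁴·s⁶·cd².
Left is kg⁻²·m⁻⁴·s⁶·cd; right is kg⁻²·m⁻⁴·s⁶·cd² — different.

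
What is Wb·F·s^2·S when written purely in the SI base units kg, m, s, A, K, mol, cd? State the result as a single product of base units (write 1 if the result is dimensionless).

kg⁻¹·m⁻²·s⁷·A³

Wb = kg·m²·s⁻²·A⁻¹.
F = kg⁻¹·m⁻²·s⁴·A².
S = kg⁻¹·m⁻²·s³·A².
Combining: Wb·F·s²·S = (kg·m²·s⁻²·A⁻¹) · (kg⁻¹·m⁻²·s⁴·A²) · s² · (kg⁻¹·m⁻²·s³·A²) = kg⁻¹·m⁻²·s⁷·A³.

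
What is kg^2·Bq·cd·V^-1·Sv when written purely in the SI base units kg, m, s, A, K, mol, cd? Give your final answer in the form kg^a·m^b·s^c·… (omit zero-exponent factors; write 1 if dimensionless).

Bq = s⁻¹.
V = kg·m²·s⁻³·A⁻¹.
So V⁻¹ = kg⁻¹·m⁻²·s³·A.
Sv = m²·s⁻².
Combining: kg²·Bq·cd·V⁻¹·Sv = kg² · s⁻¹ · cd · (kg⁻¹·m⁻²·s³·A) · (m²·s⁻²) = kg·A·cd.

kg·A·cd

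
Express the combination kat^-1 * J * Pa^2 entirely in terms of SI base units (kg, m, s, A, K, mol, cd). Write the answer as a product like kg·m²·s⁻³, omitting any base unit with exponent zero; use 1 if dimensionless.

kat = mol/s = s⁻¹·mol (catalytic activity).
So kat⁻¹ = s·mol⁻¹.
J = N·m (work = force × distance),
    = kg·m²·s⁻².
Pa = N/m² (pressure = force per area),
    = kg·m⁻¹·s⁻².
So Pa² = kg²·m⁻²·s⁻⁴.
Combining: kat⁻¹·J·Pa² = (s·mol⁻¹) · (kg·m²·s⁻²) · (kg²·m⁻²·s⁻⁴) = kg³·s⁻⁵·mol⁻¹.

kg³·s⁻⁵·mol⁻¹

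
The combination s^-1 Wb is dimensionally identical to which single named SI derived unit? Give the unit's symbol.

V

Wb = V·s (flux: a volt is a weber per second),
    = kg·m²·s⁻²·A⁻¹.
Combining: s⁻¹·Wb = s⁻¹ · (kg·m²·s⁻²·A⁻¹) = kg·m²·s⁻³·A⁻¹.
kg·m²·s⁻³·A⁻¹ is the base-SI form of the volt.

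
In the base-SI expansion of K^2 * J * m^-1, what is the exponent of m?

1

J = N·m (work = force × distance),
    = kg·m²·s⁻².
Combining: K²·J·m⁻¹ = K² · (kg·m²·s⁻²) · m⁻¹ = kg·m·s⁻²·K².
The exponent of m is 1.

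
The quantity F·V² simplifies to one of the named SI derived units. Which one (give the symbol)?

F = C/V (capacitance = charge per voltage),
    = A·s/(kg·m²·s⁻³·A⁻¹) (substituting C and V),
    = kg⁻¹·m⁻²·s⁴·A².
V = W/A (potential = power per current),
    = kg·m²·s⁻³·A⁻¹.
So V² = kg²·m⁴·s⁻⁶·A⁻².
Combining: F·V² = (kg⁻¹·m⁻²·s⁴·A²) · (kg²·m⁴·s⁻⁶·A⁻²) = kg·m²·s⁻².
kg·m²·s⁻² is the base-SI form of the joule.

J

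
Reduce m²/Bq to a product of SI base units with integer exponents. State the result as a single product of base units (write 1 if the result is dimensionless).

m²·s

Bq = 1/s = s⁻¹ (activity is decays per second).
So Bq⁻¹ = s.
Combining: Bq⁻¹·m² = s · m² = m²·s.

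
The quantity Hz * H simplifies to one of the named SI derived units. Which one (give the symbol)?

Hz = 1/s = s⁻¹ (frequency is cycles per second).
H = Wb/A (inductance = flux per current),
    = kg·m²·s⁻²·A⁻².
Combining: Hz·H = s⁻¹ · (kg·m²·s⁻²·A⁻²) = kg·m²·s⁻³·A⁻².
kg·m²·s⁻³·A⁻² is the base-SI form of the ohm.

Ω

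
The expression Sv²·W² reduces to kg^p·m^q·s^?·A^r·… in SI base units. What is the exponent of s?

-10

Sv = m²·s⁻².
So Sv² = m⁴·s⁻⁴.
W = kg·m²·s⁻³.
So W² = kg²·m⁴·s⁻⁶.
Combining: Sv²·W² = (m⁴·s⁻⁴) · (kg²·m⁴·s⁻⁶) = kg²·m⁸·s⁻¹⁰.
The exponent of s is -10.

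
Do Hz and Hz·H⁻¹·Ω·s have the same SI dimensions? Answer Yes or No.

Left side:
  Hz = 1/s = s⁻¹ (frequency is cycles per second).
Right side:
  Hz = s⁻¹.
  H = kg·m²·s⁻²·A⁻².
  So H⁻¹ = kg⁻¹·m⁻²·s²·A².
  Ω = kg·m²·s⁻³·A⁻².
  Combining: Hz·H⁻¹·Ω·s = s⁻¹ · (kg⁻¹·m⁻²·s²·A²) · (kg·m²·s⁻³·A⁻²) · s = s⁻¹.
Both reduce to s⁻¹.

Yes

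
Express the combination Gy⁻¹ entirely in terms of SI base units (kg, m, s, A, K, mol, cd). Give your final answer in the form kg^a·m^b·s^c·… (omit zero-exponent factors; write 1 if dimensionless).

Gy = m²·s⁻².
So Gy⁻¹ = m⁻²·s².

m⁻²·s²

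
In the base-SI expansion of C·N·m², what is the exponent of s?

-1

C = A·s = s·A (charge = current × time).
N = kg·m/s² = kg·m·s⁻² (force = mass × acceleration).
Combining: C·N·m² = (s·A) · (kg·m·s⁻²) · m² = kg·m³·s⁻¹·A.
The exponent of s is -1.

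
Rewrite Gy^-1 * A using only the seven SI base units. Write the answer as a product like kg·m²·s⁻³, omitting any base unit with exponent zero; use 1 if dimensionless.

m⁻²·s²·A

Gy = m²·s⁻².
So Gy⁻¹ = m⁻²·s².
Combining: Gy⁻¹·A = (m⁻²·s²) · A = m⁻²·s²·A.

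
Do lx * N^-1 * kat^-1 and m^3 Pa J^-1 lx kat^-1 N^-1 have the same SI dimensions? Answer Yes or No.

Left side:
  lx = m⁻²·cd.
  N = kg·m·s⁻².
  So N⁻¹ = kg⁻¹·m⁻¹·s².
  kat = s⁻¹·mol.
  So kat⁻¹ = s·mol⁻¹.
  Combining: lx·N⁻¹·kat⁻¹ = (m⁻²·cd) · (kg⁻¹·m⁻¹·s²) · (s·mol⁻¹) = kg⁻¹·m⁻³·s³·mol⁻¹·cd.
Right side:
  Pa = N/m² (pressure = force per area),
      = kg·m⁻¹·s⁻².
  J = N·m (work = force × distance),
      = kg·m²·s⁻².
  So J⁻¹ = kg⁻¹·m⁻²·s².
  lx = lm/m² (illuminance = luminous flux per area),
      = m⁻²·cd.
  kat = mol/s = s⁻¹·mol (catalytic activity).
  So kat⁻¹ = s·mol⁻¹.
  N = kg·m/s² = kg·m·s⁻² (force = mass × acceleration).
  So N⁻¹ = kg⁻¹·m⁻¹·s².
  Combining: m³·Pa·J⁻¹·lx·kat⁻¹·N⁻¹ = m³ · (kg·m⁻¹·s⁻²) · (kg⁻¹·m⁻²·s²) · (m⁻²·cd) · (s·mol⁻¹) · (kg⁻¹·m⁻¹·s²) = kg⁻¹·m⁻³·s³·mol⁻¹·cd.
Both reduce to kg⁻¹·m⁻³·s³·mol⁻¹·cd.

Yes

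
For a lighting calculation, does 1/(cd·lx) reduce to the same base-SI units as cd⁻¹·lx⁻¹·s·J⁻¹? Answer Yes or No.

Left side:
  lx = lm/m² (illuminance = luminous flux per area),
      = m⁻²·cd.
  So lx⁻¹ = m²·cd⁻¹.
  Combining: cd⁻¹·lx⁻¹ = cd⁻¹ · (m²·cd⁻¹) = m²·cd⁻².
Right side:
  lx = m⁻²·cd.
  So lx⁻¹ = m²·cd⁻¹.
  J = kg·m²·s⁻².
  So J⁻¹ = kg⁻¹·m⁻²·s².
  Combining: cd⁻¹·lx⁻¹·s·J⁻¹ = cd⁻¹ · (m²·cd⁻¹) · s · (kg⁻¹·m⁻²·s²) = kg⁻¹·s³·cd⁻².
Left is m²·cd⁻²; right is kg⁻¹·s³·cd⁻² — different.

No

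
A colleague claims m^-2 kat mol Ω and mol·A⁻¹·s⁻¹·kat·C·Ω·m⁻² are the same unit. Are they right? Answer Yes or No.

Yes

Left side:
  kat = s⁻¹·mol.
  Ω = kg·m²·s⁻³·A⁻².
  Combining: m⁻²·kat·mol·Ω = m⁻² · (s⁻¹·mol) · mol · (kg·m²·s⁻³·A⁻²) = kg·s⁻⁴·A⁻²·mol².
Right side:
  kat = mol/s = s⁻¹·mol (catalytic activity).
  C = A·s = s·A (charge = current × time).
  Ω = V/A (resistance = voltage per current),
      = kg·m²·s⁻³·A⁻².
  Combining: mol·A⁻¹·s⁻¹·kat·C·Ω·m⁻² = mol · A⁻¹ · s⁻¹ · (s⁻¹·mol) · (s·A) · (kg·m²·s⁻³·A⁻²) · m⁻² = kg·s⁻⁴·A⁻²·mol².
Both reduce to kg·s⁻⁴·A⁻²·mol².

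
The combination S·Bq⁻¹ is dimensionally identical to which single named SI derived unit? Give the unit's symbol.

S = kg⁻¹·m⁻²·s³·A².
Bq = s⁻¹.
So Bq⁻¹ = s.
Combining: S·Bq⁻¹ = (kg⁻¹·m⁻²·s³·A²) · s = kg⁻¹·m⁻²·s⁴·A².
kg⁻¹·m⁻²·s⁴·A² is the base-SI form of the farad.

F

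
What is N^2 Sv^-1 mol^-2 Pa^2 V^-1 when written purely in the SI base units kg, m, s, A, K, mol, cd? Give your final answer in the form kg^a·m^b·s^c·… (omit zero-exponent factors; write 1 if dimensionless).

kg³·m⁻⁴·s⁻³·A·mol⁻²

N = kg·m/s² = kg·m·s⁻² (force = mass × acceleration).
So N² = kg²·m²·s⁻⁴.
Sv = J/kg (equivalent dose = energy per mass),
    = m²·s⁻².
So Sv⁻¹ = m⁻²·s².
Pa = N/m² (pressure = force per area),
    = kg·m⁻¹·s⁻².
So Pa² = kg²·m⁻²·s⁻⁴.
V = W/A (potential = power per current),
    = kg·m²·s⁻³·A⁻¹.
So V⁻¹ = kg⁻¹·m⁻²·s³·A.
Combining: N²·Sv⁻¹·mol⁻²·Pa²·V⁻¹ = (kg²·m²·s⁻⁴) · (m⁻²·s²) · mol⁻² · (kg²·m⁻²·s⁻⁴) · (kg⁻¹·m⁻²·s³·A) = kg³·m⁻⁴·s⁻³·A·mol⁻².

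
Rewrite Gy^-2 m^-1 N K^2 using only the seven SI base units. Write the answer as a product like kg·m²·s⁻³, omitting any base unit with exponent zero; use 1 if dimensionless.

kg·m⁻⁴·s²·K²

Gy = J/kg (absorbed dose = energy per mass),
    = m²·s⁻².
So Gy⁻² = m⁻⁴·s⁴.
N = kg·m/s² = kg·m·s⁻² (force = mass × acceleration).
Combining: Gy⁻²·m⁻¹·N·K² = (m⁻⁴·s⁴) · m⁻¹ · (kg·m·s⁻²) · K² = kg·m⁻⁴·s²·K².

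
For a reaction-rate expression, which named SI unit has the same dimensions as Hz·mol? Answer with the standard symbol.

kat

Hz = s⁻¹.
Combining: Hz·mol = s⁻¹ · mol = s⁻¹·mol.
s⁻¹·mol is the base-SI form of the katal.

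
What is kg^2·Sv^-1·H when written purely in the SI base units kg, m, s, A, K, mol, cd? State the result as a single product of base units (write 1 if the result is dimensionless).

Sv = m²·s⁻².
So Sv⁻¹ = m⁻²·s².
H = kg·m²·s⁻²·A⁻².
Combining: kg²·Sv⁻¹·H = kg² · (m⁻²·s²) · (kg·m²·s⁻²·A⁻²) = kg³·A⁻².

kg³·A⁻²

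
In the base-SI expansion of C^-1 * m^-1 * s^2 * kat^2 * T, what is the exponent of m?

C = A·s = s·A (charge = current × time).
So C⁻¹ = s⁻¹·A⁻¹.
kat = mol/s = s⁻¹·mol (catalytic activity).
So kat² = s⁻²·mol².
T = Wb/m² (flux density = flux per area),
    = kg·s⁻²·A⁻¹.
Combining: C⁻¹·m⁻¹·s²·kat²·T = (s⁻¹·A⁻¹) · m⁻¹ · s² · (s⁻²·mol²) · (kg·s⁻²·A⁻¹) = kg·m⁻¹·s⁻³·A⁻²·mol².
The exponent of m is -1.

-1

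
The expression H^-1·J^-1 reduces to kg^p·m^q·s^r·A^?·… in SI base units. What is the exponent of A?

2

H = kg·m²·s⁻²·A⁻².
So H⁻¹ = kg⁻¹·m⁻²·s²·A².
J = kg·m²·s⁻².
So J⁻¹ = kg⁻¹·m⁻²·s².
Combining: H⁻¹·J⁻¹ = (kg⁻¹·m⁻²·s²·A²) · (kg⁻¹·m⁻²·s²) = kg⁻²·m⁻⁴·s⁴·A².
The exponent of A is 2.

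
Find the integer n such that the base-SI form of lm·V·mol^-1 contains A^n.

-1

lm = cd·sr = cd (luminous flux; sr is dimensionless).
V = W/A (potential = power per current),
    = kg·m²·s⁻³·A⁻¹.
Combining: lm·V·mol⁻¹ = cd · (kg·m²·s⁻³·A⁻¹) · mol⁻¹ = kg·m²·s⁻³·A⁻¹·mol⁻¹·cd.
The exponent of A is -1.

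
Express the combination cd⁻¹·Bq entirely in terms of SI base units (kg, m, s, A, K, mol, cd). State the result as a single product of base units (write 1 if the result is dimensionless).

Bq = 1/s = s⁻¹ (activity is decays per second).
Combining: cd⁻¹·Bq = cd⁻¹ · s⁻¹ = s⁻¹·cd⁻¹.

s⁻¹·cd⁻¹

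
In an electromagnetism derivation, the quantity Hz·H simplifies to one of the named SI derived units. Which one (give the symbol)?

Ω

Hz = s⁻¹.
H = kg·m²·s⁻²·A⁻².
Combining: Hz·H = s⁻¹ · (kg·m²·s⁻²·A⁻²) = kg·m²·s⁻³·A⁻².
kg·m²·s⁻³·A⁻² is the base-SI form of the ohm.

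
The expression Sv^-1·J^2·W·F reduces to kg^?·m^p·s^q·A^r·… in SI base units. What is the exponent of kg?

Sv = J/kg (equivalent dose = energy per mass),
    = m²·s⁻².
So Sv⁻¹ = m⁻²·s².
J = N·m (work = force × distance),
    = kg·m²·s⁻².
So J² = kg²·m⁴·s⁻⁴.
W = J/s (power = energy per time),
    = kg·m²·s⁻³.
F = C/V (capacitance = charge per voltage),
    = A·s/(kg·m²·s⁻³·A⁻¹) (substituting C and V),
    = kg⁻¹·m⁻²·s⁴·A².
Combining: Sv⁻¹·J²·W·F = (m⁻²·s²) · (kg²·m⁴·s⁻⁴) · (kg·m²·s⁻³) · (kg⁻¹·m⁻²·s⁴·A²) = kg²·m²·s⁻¹·A².
The exponent of kg is 2.

2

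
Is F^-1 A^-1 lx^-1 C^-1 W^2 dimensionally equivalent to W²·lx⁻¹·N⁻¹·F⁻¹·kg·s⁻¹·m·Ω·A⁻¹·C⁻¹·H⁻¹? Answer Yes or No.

Left side:
  F = C/V (capacitance = charge per voltage),
      = A·s/(kg·m²·s⁻³·A⁻¹) (substituting C and V),
      = kg⁻¹·m⁻²·s⁴·A².
  So F⁻¹ = kg·m²·s⁻⁴·A⁻².
  lx = lm/m² (illuminance = luminous flux per area),
      = m⁻²·cd.
  So lx⁻¹ = m²·cd⁻¹.
  C = A·s = s·A (charge = current × time).
  So C⁻¹ = s⁻¹·A⁻¹.
  W = J/s (power = energy per time),
      = kg·m²·s⁻³.
  So W² = kg²·m⁴·s⁻⁶.
  Combining: F⁻¹·A⁻¹·lx⁻¹·C⁻¹·W² = (kg·m²·s⁻⁴·A⁻²) · A⁻¹ · (m²·cd⁻¹) · (s⁻¹·A⁻¹) · (kg²·m⁴·s⁻⁶) = kg³·m⁸·s⁻¹¹·A⁻⁴·cd⁻¹.
Right side:
  W = kg·m²·s⁻³.
  So W² = kg²·m⁴·s⁻⁶.
  lx = m⁻²·cd.
  So lx⁻¹ = m²·cd⁻¹.
  N = kg·m·s⁻².
  So N⁻¹ = kg⁻¹·m⁻¹·s².
  F = kg⁻¹·m⁻²·s⁴·A².
  So F⁻¹ = kg·m²·s⁻⁴·A⁻².
  Ω = kg·m²·s⁻³·A⁻².
  C = s·A.
  So C⁻¹ = s⁻¹·A⁻¹.
  H = kg·m²·s⁻²·A⁻².
  So H⁻¹ = kg⁻¹·m⁻²·s²·A².
  Combining: W²·lx⁻¹·N⁻¹·F⁻¹·kg·s⁻¹·m·Ω·A⁻¹·C⁻¹·H⁻¹ = (kg²·m⁴·s⁻⁶) · (m²·cd⁻¹) · (kg⁻¹·m⁻¹·s²) · (kg·m²·s⁻⁴·A⁻²) · kg · s⁻¹ · m · (kg·m²·s⁻³·A⁻²) · A⁻¹ · (s⁻¹·A⁻¹) · (kg⁻¹·m⁻²·s²·A²) = kg³·m⁸·s⁻¹¹·A⁻⁴·cd⁻¹.
Both reduce to kg³·m⁸·s⁻¹¹·A⁻⁴·cd⁻¹.

Yes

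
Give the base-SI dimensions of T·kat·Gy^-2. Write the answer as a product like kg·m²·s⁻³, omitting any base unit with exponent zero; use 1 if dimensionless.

kg·m⁻⁴·s·A⁻¹·mol

T = kg·s⁻²·A⁻¹.
kat = s⁻¹·mol.
Gy = m²·s⁻².
So Gy⁻² = m⁻⁴·s⁴.
Combining: T·kat·Gy⁻² = (kg·s⁻²·A⁻¹) · (s⁻¹·mol) · (m⁻⁴·s⁴) = kg·m⁻⁴·s·A⁻¹·mol.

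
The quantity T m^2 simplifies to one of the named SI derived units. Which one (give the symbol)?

Wb

T = kg·s⁻²·A⁻¹.
Combining: T·m² = (kg·s⁻²·A⁻¹) · m² = kg·m²·s⁻²·A⁻¹.
kg·m²·s⁻²·A⁻¹ is the base-SI form of the weber.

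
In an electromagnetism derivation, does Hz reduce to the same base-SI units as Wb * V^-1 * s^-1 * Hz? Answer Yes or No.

Left side:
  Hz = 1/s = s⁻¹ (frequency is cycles per second).
Right side:
  Wb = kg·m²·s⁻²·A⁻¹.
  V = kg·m²·s⁻³·A⁻¹.
  So V⁻¹ = kg⁻¹·m⁻²·s³·A.
  Hz = s⁻¹.
  Combining: Wb·V⁻¹·s⁻¹·Hz = (kg·m²·s⁻²·A⁻¹) · (kg⁻¹·m⁻²·s³·A) · s⁻¹ · s⁻¹ = s⁻¹.
Both reduce to s⁻¹.

Yes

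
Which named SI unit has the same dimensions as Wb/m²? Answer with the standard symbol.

T

Wb = V·s (flux: a volt is a weber per second),
    = kg·m²·s⁻²·A⁻¹.
Combining: m⁻²·Wb = m⁻² · (kg·m²·s⁻²·A⁻¹) = kg·s⁻²·A⁻¹.
kg·s⁻²·A⁻¹ is the base-SI form of the tesla.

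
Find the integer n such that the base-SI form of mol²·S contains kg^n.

S = kg⁻¹·m⁻²·s³·A².
Combining: mol²·S = mol² · (kg⁻¹·m⁻²·s³·A²) = kg⁻¹·m⁻²·s³·A²·mol².
The exponent of kg is -1.

-1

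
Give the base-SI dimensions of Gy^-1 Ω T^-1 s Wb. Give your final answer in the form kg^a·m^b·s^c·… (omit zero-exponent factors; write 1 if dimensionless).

Gy = J/kg (absorbed dose = energy per mass),
    = m²·s⁻².
So Gy⁻¹ = m⁻²·s².
Ω = V/A (resistance = voltage per current),
    = kg·m²·s⁻³·A⁻².
T = Wb/m² (flux density = flux per area),
    = kg·s⁻²·A⁻¹.
So T⁻¹ = kg⁻¹·s²·A.
Wb = V·s (flux: a volt is a weber per second),
    = kg·m²·s⁻²·A⁻¹.
Combining: Gy⁻¹·Ω·T⁻¹·s·Wb = (m⁻²·s²) · (kg·m²·s⁻³·A⁻²) · (kg⁻¹·s²·A) · s · (kg·m²·s⁻²·A⁻¹) = kg·m²·A⁻².

kg·m²·A⁻²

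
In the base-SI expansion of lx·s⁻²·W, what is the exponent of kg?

1

lx = lm/m² (illuminance = luminous flux per area),
    = m⁻²·cd.
W = J/s (power = energy per time),
    = kg·m²·s⁻³.
Combining: lx·s⁻²·W = (m⁻²·cd) · s⁻² · (kg·m²·s⁻³) = kg·s⁻⁵·cd.
The exponent of kg is 1.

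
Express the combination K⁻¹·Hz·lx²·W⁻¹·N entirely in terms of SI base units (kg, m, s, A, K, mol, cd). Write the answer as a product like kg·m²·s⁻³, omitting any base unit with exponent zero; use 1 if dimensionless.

Hz = s⁻¹.
lx = m⁻²·cd.
So lx² = m⁻⁴·cd².
W = kg·m²·s⁻³.
So W⁻¹ = kg⁻¹·m⁻²·s³.
N = kg·m·s⁻².
Combining: K⁻¹·Hz·lx²·W⁻¹·N = K⁻¹ · s⁻¹ · (m⁻⁴·cd²) · (kg⁻¹·m⁻²·s³) · (kg·m·s⁻²) = m⁻⁵·K⁻¹·cd².

m⁻⁵·K⁻¹·cd²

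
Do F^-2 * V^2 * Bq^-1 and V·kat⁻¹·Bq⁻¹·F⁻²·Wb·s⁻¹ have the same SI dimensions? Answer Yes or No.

No

Left side:
  F = C/V (capacitance = charge per voltage),
      = A·s/(kg·m²·s⁻³·A⁻¹) (substituting C and V),
      = kg⁻¹·m⁻²·s⁴·A².
  So F⁻² = kg²·m⁴·s⁻⁸·A⁻⁴.
  V = W/A (potential = power per current),
      = kg·m²·s⁻³·A⁻¹.
  So V² = kg²·m⁴·s⁻⁶·A⁻².
  Bq = 1/s = s⁻¹ (activity is decays per second).
  So Bq⁻¹ = s.
  Combining: F⁻²·V²·Bq⁻¹ = (kg²·m⁴·s⁻⁸·A⁻⁴) · (kg²·m⁴·s⁻⁶·A⁻²) · s = kg⁴·m⁸·s⁻¹³·A⁻⁶.
Right side:
  V = W/A (potential = power per current),
      = kg·m²·s⁻³·A⁻¹.
  kat = mol/s = s⁻¹·mol (catalytic activity).
  So kat⁻¹ = s·mol⁻¹.
  Bq = 1/s = s⁻¹ (activity is decays per second).
  So Bq⁻¹ = s.
  F = C/V (capacitance = charge per voltage),
      = A·s/(kg·m²·s⁻³·A⁻¹) (substituting C and V),
      = kg⁻¹·m⁻²·s⁴·A².
  So F⁻² = kg²·m⁴·s⁻⁸·A⁻⁴.
  Wb = V·s (flux: a volt is a weber per second),
      = kg·m²·s⁻²·A⁻¹.
  Combining: V·kat⁻¹·Bq⁻¹·F⁻²·Wb·s⁻¹ = (kg·m²·s⁻³·A⁻¹) · (s·mol⁻¹) · s · (kg²·m⁴·s⁻⁸·A⁻⁴) · (kg·m²·s⁻²·A⁻¹) · s⁻¹ = kg⁴·m⁸·s⁻¹²·A⁻⁶·mol⁻¹.
Left is kg⁴·m⁸·s⁻¹³·A⁻⁶; right is kg⁴·m⁸·s⁻¹²·A⁻⁶·mol⁻¹ — different.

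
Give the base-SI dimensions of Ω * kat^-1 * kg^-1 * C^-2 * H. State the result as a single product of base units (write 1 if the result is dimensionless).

kg·m⁴·s⁻⁶·A⁻⁶·mol⁻¹

Ω = kg·m²·s⁻³·A⁻².
kat = s⁻¹·mol.
So kat⁻¹ = s·mol⁻¹.
C = s·A.
So C⁻² = s⁻²·A⁻².
H = kg·m²·s⁻²·A⁻².
Combining: Ω·kat⁻¹·kg⁻¹·C⁻²·H = (kg·m²·s⁻³·A⁻²) · (s·mol⁻¹) · kg⁻¹ · (s⁻²·A⁻²) · (kg·m²·s⁻²·A⁻²) = kg·m⁴·s⁻⁶·A⁻⁶·mol⁻¹.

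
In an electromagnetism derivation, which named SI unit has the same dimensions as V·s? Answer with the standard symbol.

V = W/A (potential = power per current),
    = kg·m²·s⁻³·A⁻¹.
Combining: V·s = (kg·m²·s⁻³·A⁻¹) · s = kg·m²·s⁻²·A⁻¹.
kg·m²·s⁻²·A⁻¹ is the base-SI form of the weber.

Wb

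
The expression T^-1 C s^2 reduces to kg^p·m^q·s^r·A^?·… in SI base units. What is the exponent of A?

2

T = kg·s⁻²·A⁻¹.
So T⁻¹ = kg⁻¹·s²·A.
C = s·A.
Combining: T⁻¹·C·s² = (kg⁻¹·s²·A) · (s·A) · s² = kg⁻¹·s⁵·A².
The exponent of A is 2.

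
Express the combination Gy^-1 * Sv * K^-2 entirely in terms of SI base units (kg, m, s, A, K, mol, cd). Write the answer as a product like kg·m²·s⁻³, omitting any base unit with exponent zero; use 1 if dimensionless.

Gy = J/kg (absorbed dose = energy per mass),
    = m²·s⁻².
So Gy⁻¹ = m⁻²·s².
Sv = J/kg (equivalent dose = energy per mass),
    = m²·s⁻².
Combining: Gy⁻¹·Sv·K⁻² = (m⁻²·s²) · (m²·s⁻²) · K⁻² = K⁻².

K⁻²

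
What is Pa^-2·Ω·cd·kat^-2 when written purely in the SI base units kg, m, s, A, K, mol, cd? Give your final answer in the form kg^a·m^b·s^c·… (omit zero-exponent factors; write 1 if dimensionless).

Pa = kg·m⁻¹·s⁻².
So Pa⁻² = kg⁻²·m²·s⁴.
Ω = kg·m²·s⁻³·A⁻².
kat = s⁻¹·mol.
So kat⁻² = s²·mol⁻².
Combining: Pa⁻²·Ω·cd·kat⁻² = (kg⁻²·m²·s⁴) · (kg·m²·s⁻³·A⁻²) · cd · (s²·mol⁻²) = kg⁻¹·m⁴·s³·A⁻²·mol⁻²·cd.

kg⁻¹·m⁴·s³·A⁻²·mol⁻²·cd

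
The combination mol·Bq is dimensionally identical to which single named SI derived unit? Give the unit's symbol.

kat

Bq = s⁻¹.
Combining: mol·Bq = mol · s⁻¹ = s⁻¹·mol.
s⁻¹·mol is the base-SI form of the katal.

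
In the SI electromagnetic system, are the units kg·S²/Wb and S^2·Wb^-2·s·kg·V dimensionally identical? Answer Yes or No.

Yes

Left side:
  Wb = V·s (flux: a volt is a weber per second),
      = kg·m²·s⁻²·A⁻¹.
  So Wb⁻¹ = kg⁻¹·m⁻²·s²·A.
  S = 1/Ω (conductance is reciprocal resistance),
      = kg⁻¹·m⁻²·s³·A².
  So S² = kg⁻²·m⁻⁴·s⁶·A⁴.
  Combining: Wb⁻¹·kg·S² = (kg⁻¹·m⁻²·s²·A) · kg · (kg⁻²·m⁻⁴·s⁶·A⁴) = kg⁻²·m⁻⁶·s⁸·A⁵.
Right side:
  S = kg⁻¹·m⁻²·s³·A².
  So S² = kg⁻²·m⁻⁴·s⁶·A⁴.
  Wb = kg·m²·s⁻²·A⁻¹.
  So Wb⁻² = kg⁻²·m⁻⁴·s⁴·A².
  V = kg·m²·s⁻³·A⁻¹.
  Combining: S²·Wb⁻²·s·kg·V = (kg⁻²·m⁻⁴·s⁶·A⁴) · (kg⁻²·m⁻⁴·s⁴·A²) · s · kg · (kg·m²·s⁻³·A⁻¹) = kg⁻²·m⁻⁶·s⁸·A⁵.
Both reduce to kg⁻²·m⁻⁶·s⁸·A⁵.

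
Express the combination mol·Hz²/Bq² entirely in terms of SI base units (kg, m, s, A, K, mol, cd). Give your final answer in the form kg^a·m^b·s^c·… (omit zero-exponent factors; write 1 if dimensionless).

mol

Hz = 1/s = s⁻¹ (frequency is cycles per second).
So Hz² = s⁻².
Bq = 1/s = s⁻¹ (activity is decays per second).
So Bq⁻² = s².
Combining: mol·Hz²·Bq⁻² = mol · s⁻² · s² = mol.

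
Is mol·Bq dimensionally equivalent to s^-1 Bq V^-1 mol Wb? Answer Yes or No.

Yes

Left side:
  Bq = s⁻¹.
  Combining: mol·Bq = mol · s⁻¹ = s⁻¹·mol.
Right side:
  Bq = 1/s = s⁻¹ (activity is decays per second).
  V = W/A (potential = power per current),
      = kg·m²·s⁻³·A⁻¹.
  So V⁻¹ = kg⁻¹·m⁻²·s³·A.
  Wb = V·s (flux: a volt is a weber per second),
      = kg·m²·s⁻²·A⁻¹.
  Combining: s⁻¹·Bq·V⁻¹·mol·Wb = s⁻¹ · s⁻¹ · (kg⁻¹·m⁻²·s³·A) · mol · (kg·m²·s⁻²·A⁻¹) = s⁻¹·mol.
Both reduce to s⁻¹·mol.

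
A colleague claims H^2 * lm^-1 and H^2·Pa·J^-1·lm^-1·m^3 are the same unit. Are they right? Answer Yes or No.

Left side:
  H = Wb/A (inductance = flux per current),
      = kg·m²·s⁻²·A⁻².
  So H² = kg²·m⁴·s⁻⁴·A⁻⁴.
  lm = cd·sr = cd (luminous flux; sr is dimensionless).
  So lm⁻¹ = cd⁻¹.
  Combining: H²·lm⁻¹ = (kg²·m⁴·s⁻⁴·A⁻⁴) · cd⁻¹ = kg²·m⁴·s⁻⁴·A⁻⁴·cd⁻¹.
Right side:
  H = kg·m²·s⁻²·A⁻².
  So H² = kg²·m⁴·s⁻⁴·A⁻⁴.
  Pa = kg·m⁻¹·s⁻².
  J = kg·m²·s⁻².
  So J⁻¹ = kg⁻¹·m⁻²·s².
  lm = cd.
  So lm⁻¹ = cd⁻¹.
  Combining: H²·Pa·J⁻¹·lm⁻¹·m³ = (kg²·m⁴·s⁻⁴·A⁻⁴) · (kg·m⁻¹·s⁻²) · (kg⁻¹·m⁻²·s²) · cd⁻¹ · m³ = kg²·m⁴·s⁻⁴·A⁻⁴·cd⁻¹.
Both reduce to kg²·m⁴·s⁻⁴·A⁻⁴·cd⁻¹.

Yes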